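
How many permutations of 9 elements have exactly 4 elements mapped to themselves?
Choose the 4 fixed points C(9,4) = 126, derange the rest: !5 = Σ_{j=0}^{5} (-1)^j·5!/j! = 120 - 120 + 60 - 20 + 5 - 1 = 44. Product = 126 × 44 = 5544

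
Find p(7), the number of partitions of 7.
Pentagonal recurrence p(n) = p(n-1) + p(n-2) - p(n-5) - p(n-7) + p(n-12) + p(n-15) - ... gives p(0..6) = 1, 1, 2, 3, 5, 7, 11. p(7) = p(6) + p(5) - p(2) - p(0) = 11 + 7 - 2 - 1 = 15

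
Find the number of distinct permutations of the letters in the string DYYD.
4! / (2! × 2!) = 6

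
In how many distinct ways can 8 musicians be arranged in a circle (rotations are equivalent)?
Circular: fix one position, arrange the rest. (8-1)! = 5040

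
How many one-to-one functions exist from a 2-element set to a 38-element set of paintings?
P(38,2) = 38!/(38-2)! = 1406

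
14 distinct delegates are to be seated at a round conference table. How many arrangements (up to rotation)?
Circular: fix one position, arrange the rest. (14-1)! = 6227020800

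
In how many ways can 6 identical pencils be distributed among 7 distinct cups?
C(6+7-1, 7-1) = C(12, 6) = 924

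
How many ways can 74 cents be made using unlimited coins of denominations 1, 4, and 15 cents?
Coefficient of x^74 in 1/(1-x^1) · 1/(1-x^4) · 1/(1-x^15). Case on j = number of 15-cent coins (j = 0..4); remainder r = 74 - 15j is made from {1,4} in ⌊r/4⌋+1 ways. r = 74, 59, 44, 29, 14 → 19 + 15 + 12 + 8 + 4 = 58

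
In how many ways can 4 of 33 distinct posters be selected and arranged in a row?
P(33,4) = 33!/(33-4)! = 982080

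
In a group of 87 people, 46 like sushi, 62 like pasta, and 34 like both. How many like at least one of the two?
|A∪B| = |A| + |B| - |A∩B| = 46 + 62 - 34 = 74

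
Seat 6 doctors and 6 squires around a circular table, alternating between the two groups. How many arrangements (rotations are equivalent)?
Fix one of the doctors: (6-1)! ways for the remaining doctors, × 6! ways for the squires = 120 × 720 = 86400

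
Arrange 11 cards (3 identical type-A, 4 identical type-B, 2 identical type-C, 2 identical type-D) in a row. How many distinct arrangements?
11! / (3! × 4! × 2! × 2!) = 69300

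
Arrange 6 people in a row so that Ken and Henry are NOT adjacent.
Total - adjacent = 6! - (6-1)!×2 = 720 - 240 = 480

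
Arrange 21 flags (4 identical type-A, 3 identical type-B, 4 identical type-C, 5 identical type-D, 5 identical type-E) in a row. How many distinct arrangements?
21! / (4! × 3! × 4! × 5! × 5!) = 1026615189600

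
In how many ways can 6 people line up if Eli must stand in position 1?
Fix one position: (6-1)! = 120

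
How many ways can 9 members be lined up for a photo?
9! = 362880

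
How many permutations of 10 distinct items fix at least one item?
Complement of the derangements. !10 = Σ_{j=0}^{10} (-1)^j·10!/j! = 3628800 - 3628800 + 1814400 - 604800 + 151200 - 30240 + 5040 - 720 + 90 - 10 + 1 = 1334961. 10! - !10 = 3628800 - 1334961 = 2293839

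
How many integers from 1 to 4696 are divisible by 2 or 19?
⌊4696/2⌋ + ⌊4696/19⌋ - ⌊4696/38⌋ = 2348 + 247 - 123 = 2472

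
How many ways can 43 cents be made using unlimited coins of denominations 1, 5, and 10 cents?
Coefficient of x^43 in 1/(1-x^1) · 1/(1-x^5) · 1/(1-x^10). Case on j = number of 10-cent coins (j = 0..4); remainder r = 43 - 10j is made from {1,5} in ⌊r/5⌋+1 ways. r = 43, 33, 23, 13, 3 → 9 + 7 + 5 + 3 + 1 = 25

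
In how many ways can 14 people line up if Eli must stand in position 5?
Fix one position: (14-1)! = 6227020800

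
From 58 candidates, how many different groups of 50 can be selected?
C(58,50) = 58!/(50!×8!) = 1916797311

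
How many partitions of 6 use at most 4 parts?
By conjugation, equals partitions of 6 into parts ≤ 4. Let r_j(i) = number of partitions of i into parts ≤ j, for i = 0..6. r_1(i) = 1 for all i; r_j(i) = r_{j-1}(i) + r_j(i-j). Rows j = 2..4: ≤2: 1 1 2 2 3 3 4; ≤3: 1 1 2 3 4 5 7; ≤4: 1 1 2 3 5 6 9. r_4(6) = 9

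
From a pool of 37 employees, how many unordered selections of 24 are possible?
C(37,24) = 37!/(24!×13!) = 3562467300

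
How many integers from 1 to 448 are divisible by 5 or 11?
⌊448/5⌋ + ⌊448/11⌋ - ⌊448/55⌋ = 89 + 40 - 8 = 121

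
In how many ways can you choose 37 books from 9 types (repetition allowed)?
C(37+9-1, 9-1) = C(45, 8) = 215553195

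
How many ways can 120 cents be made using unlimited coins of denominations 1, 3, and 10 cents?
Coefficient of x^120 in 1/(1-x^1) · 1/(1-x^3) · 1/(1-x^10). Case on j = number of 10-cent coins (j = 0..12); remainder r = 120 - 10j is made from {1,3} in ⌊r/3⌋+1 ways. r = 120, 110, 100, 90, 80, 70, 60, 50, 40, 30, 20, 10, 0 → 41 + 37 + 34 + 31 + 27 + 24 + 21 + 17 + 14 + 11 + 7 + 4 + 1 = 269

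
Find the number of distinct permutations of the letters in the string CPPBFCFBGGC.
11! / (2! × 3! × 2! × 2! × 2!) = 415800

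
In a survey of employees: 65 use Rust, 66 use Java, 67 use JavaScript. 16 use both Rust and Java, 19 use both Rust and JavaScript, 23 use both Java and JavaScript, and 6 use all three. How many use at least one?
|A∪B∪C| = 65+66+67-16-19-23+6 = 146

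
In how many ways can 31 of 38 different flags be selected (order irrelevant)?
C(38,31) = 38!/(31!×7!) = 12620256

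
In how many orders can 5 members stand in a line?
5! = 120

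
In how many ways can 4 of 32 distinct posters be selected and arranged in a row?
P(32,4) = 32!/(32-4)! = 863040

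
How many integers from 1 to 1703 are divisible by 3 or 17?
⌊1703/3⌋ + ⌊1703/17⌋ - ⌊1703/51⌋ = 567 + 100 - 33 = 634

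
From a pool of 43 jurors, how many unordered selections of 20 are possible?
C(43,20) = 43!/(20!×23!) = 960566918220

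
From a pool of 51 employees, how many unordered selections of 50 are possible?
C(51,50) = 51!/(50!×1!) = 51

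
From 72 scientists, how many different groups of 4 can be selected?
C(72,4) = 72!/(4!×68!) = 1028790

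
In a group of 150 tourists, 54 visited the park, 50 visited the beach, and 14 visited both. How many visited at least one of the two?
|A∪B| = |A| + |B| - |A∩B| = 54 + 50 - 14 = 90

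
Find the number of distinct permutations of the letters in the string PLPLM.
5! / (2! × 1! × 2!) = 30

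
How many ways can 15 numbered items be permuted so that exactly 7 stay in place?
Choose the 7 fixed points C(15,7) = 6435, derange the rest: !8 = Σ_{j=0}^{8} (-1)^j·8!/j! = 40320 - 40320 + 20160 - 6720 + 1680 - 336 + 56 - 8 + 1 = 14833. Product = 6435 × 14833 = 95450355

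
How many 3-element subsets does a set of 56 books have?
C(56,3) = 56!/(3!×53!) = 27720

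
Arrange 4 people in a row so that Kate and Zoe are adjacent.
Treat as block: (4-1)! × 2! = 6 × 2 = 12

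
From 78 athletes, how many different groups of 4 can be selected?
C(78,4) = 78!/(4!×74!) = 1426425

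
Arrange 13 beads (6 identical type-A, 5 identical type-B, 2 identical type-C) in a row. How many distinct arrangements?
13! / (6! × 5! × 2!) = 36036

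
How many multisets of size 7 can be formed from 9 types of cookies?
C(7+9-1, 9-1) = C(15, 8) = 6435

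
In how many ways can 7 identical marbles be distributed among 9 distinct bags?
C(7+9-1, 9-1) = C(15, 8) = 6435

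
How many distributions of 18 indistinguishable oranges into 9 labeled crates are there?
C(18+9-1, 9-1) = C(26, 8) = 1562275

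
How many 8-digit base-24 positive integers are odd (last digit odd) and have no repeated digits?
Last∈{1,3,5,7,9,11,13,15,17,19,21,23}. Last=0: 0. Last nonzero: 12×22×P(22,6) = 14182439040. Total = 14182439040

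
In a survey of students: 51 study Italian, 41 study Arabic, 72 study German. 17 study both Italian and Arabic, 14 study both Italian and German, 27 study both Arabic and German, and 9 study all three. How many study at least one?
|A∪B∪C| = 51+41+72-17-14-27+9 = 115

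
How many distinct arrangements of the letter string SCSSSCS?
7! / (5! × 2!) = 21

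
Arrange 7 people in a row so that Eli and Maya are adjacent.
Treat as block: (7-1)! × 2! = 720 × 2 = 1440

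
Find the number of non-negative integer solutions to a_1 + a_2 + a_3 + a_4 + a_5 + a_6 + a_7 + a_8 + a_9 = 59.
C(59+9-1, 9-1) = C(67, 8) = 6522361560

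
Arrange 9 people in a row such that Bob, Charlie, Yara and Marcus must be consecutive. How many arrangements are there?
Treat the 4 as one block: (9-4+1)! × 4! = 720 × 24 = 17280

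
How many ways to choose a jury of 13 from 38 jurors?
C(38,13) = 38!/(13!×25!) = 5414950296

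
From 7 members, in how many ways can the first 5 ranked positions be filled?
P(7,5) = 7!/(7-5)! = 2520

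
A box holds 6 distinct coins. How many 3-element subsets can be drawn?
C(6,3) = 6!/(3!×3!) = 20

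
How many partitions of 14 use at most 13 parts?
By conjugation, equals partitions of 14 into parts ≤ 13. Let r_j(i) = number of partitions of i into parts ≤ j, for i = 0..14. r_1(i) = 1 for all i; r_j(i) = r_{j-1}(i) + r_j(i-j). Rows j = 2..13: ≤2: 1 1 2 2 3 3 4 4 5 5 6 6 7 7 8; ≤3: 1 1 2 3 4 5 7 8 10 12 14 16 19 21 24; ≤4: 1 1 2 3 5 6 9 11 15 18 23 27 34 39 47; ≤5: 1 1 2 3 5 7 10 13 18 23 30 37 47 57 70; ≤6: 1 1 2 3 5 7 11 14 20 26 35 44 58 71 90; ≤7: 1 1 2 3 5 7 11 15 21 28 38 49 65 82 105; ≤8: 1 1 2 3 5 7 11 15 22 29 40 52 70 89 116; ≤9: 1 1 2 3 5 7 11 15 22 30 41 54 73 94 123; ≤10: 1 1 2 3 5 7 11 15 22 30 42 55 75 97 128; ≤11: 1 1 2 3 5 7 11 15 22 30 42 56 76 99 131; ≤12: 1 1 2 3 5 7 11 15 22 30 42 56 77 100 133; ≤13: 1 1 2 3 5 7 11 15 22 30 42 56 77 101 134. r_13(14) = 134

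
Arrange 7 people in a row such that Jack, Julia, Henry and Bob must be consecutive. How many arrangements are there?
Treat the 4 as one block: (7-4+1)! × 4! = 24 × 24 = 576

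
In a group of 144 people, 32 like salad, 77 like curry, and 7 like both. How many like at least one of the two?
|A∪B| = |A| + |B| - |A∩B| = 32 + 77 - 7 = 102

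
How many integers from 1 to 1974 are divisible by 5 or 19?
⌊1974/5⌋ + ⌊1974/19⌋ - ⌊1974/95⌋ = 394 + 103 - 20 = 477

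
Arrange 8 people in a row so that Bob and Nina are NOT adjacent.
Total - adjacent = 8! - (8-1)!×2 = 40320 - 10080 = 30240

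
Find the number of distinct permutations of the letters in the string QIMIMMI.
7! / (3! × 3! × 1!) = 140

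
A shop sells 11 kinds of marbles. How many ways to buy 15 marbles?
C(15+11-1, 11-1) = C(25, 10) = 3268760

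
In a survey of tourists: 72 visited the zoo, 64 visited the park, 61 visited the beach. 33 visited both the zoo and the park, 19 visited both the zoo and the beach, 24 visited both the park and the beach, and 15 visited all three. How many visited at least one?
|A∪B∪C| = 72+64+61-33-19-24+15 = 136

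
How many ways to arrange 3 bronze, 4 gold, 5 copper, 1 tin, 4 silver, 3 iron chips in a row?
20! / (3! × 4! × 5! × 1! × 4! × 3!) = 977728752000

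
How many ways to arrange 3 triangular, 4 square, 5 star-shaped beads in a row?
12! / (3! × 4! × 5!) = 27720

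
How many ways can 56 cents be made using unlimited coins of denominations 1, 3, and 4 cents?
Coefficient of x^56 in 1/(1-x^1) · 1/(1-x^3) · 1/(1-x^4). Case on j = number of 4-cent coins (j = 0..14); remainder r = 56 - 4j is made from {1,3} in ⌊r/3⌋+1 ways. r = 56, 52, 48, 44, 40, 36, 32, 28, 24, 20, 16, 12, 8, 4, 0 → 19 + 18 + 17 + 15 + 14 + 13 + 11 + 10 + 9 + 7 + 6 + 5 + 3 + 2 + 1 = 150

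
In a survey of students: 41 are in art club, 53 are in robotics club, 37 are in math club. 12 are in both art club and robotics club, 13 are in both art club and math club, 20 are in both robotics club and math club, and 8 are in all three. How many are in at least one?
|A∪B∪C| = 41+53+37-12-13-20+8 = 94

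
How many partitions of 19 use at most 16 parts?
By conjugation, equals partitions of 19 into parts ≤ 16. Let r_j(i) = number of partitions of i into parts ≤ j, for i = 0..19. r_1(i) = 1 for all i; r_j(i) = r_{j-1}(i) + r_j(i-j). Rows j = 2..16: ≤2: 1 1 2 2 3 3 4 4 5 5 6 6 7 7 8 8 9 9 10 10; ≤3: 1 1 2 3 4 5 7 8 10 12 14 16 19 21 24 27 30 33 37 40; ≤4: 1 1 2 3 5 6 9 11 15 18 23 27 34 39 47 54 64 72 84 94; ≤5: 1 1 2 3 5 7 10 13 18 23 30 37 47 57 70 84 101 119 141 164; ≤6: 1 1 2 3 5 7 11 14 20 26 35 44 58 71 90 110 136 163 199 235; ≤7: 1 1 2 3 5 7 11 15 21 28 38 49 65 82 105 131 164 201 248 300; ≤8: 1 1 2 3 5 7 11 15 22 29 40 52 70 89 116 146 186 230 288 352; ≤9: 1 1 2 3 5 7 11 15 22 30 41 54 73 94 123 157 201 252 318 393; ≤10: 1 1 2 3 5 7 11 15 22 30 42 55 75 97 128 164 212 267 340 423; ≤11: 1 1 2 3 5 7 11 15 22 30 42 56 76 99 131 169 219 278 355 445; ≤12: 1 1 2 3 5 7 11 15 22 30 42 56 77 100 133 172 224 285 366 460; ≤13: 1 1 2 3 5 7 11 15 22 30 42 56 77 101 134 174 227 290 373 471; ≤14: 1 1 2 3 5 7 11 15 22 30 42 56 77 101 135 175 229 293 378 478; ≤15: 1 1 2 3 5 7 11 15 22 30 42 56 77 101 135 176 230 295 381 483; ≤16: 1 1 2 3 5 7 11 15 22 30 42 56 77 101 135 176 231 296 383 486. r_16(19) = 486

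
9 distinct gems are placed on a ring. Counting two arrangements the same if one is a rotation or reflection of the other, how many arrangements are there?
(9-1)!/2 = 40320/2 = 20160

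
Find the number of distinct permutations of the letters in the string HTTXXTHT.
8! / (2! × 2! × 4!) = 420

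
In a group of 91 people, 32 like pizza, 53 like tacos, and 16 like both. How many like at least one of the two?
|A∪B| = |A| + |B| - |A∩B| = 32 + 53 - 16 = 69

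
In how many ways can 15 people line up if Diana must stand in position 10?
Fix one position: (15-1)! = 87178291200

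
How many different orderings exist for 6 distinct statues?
6! = 720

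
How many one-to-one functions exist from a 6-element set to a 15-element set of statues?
P(15,6) = 15!/(15-6)! = 3603600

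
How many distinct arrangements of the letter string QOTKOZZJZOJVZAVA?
16! / (1! × 2! × 1! × 2! × 2! × 1! × 4! × 3!) = 18162144000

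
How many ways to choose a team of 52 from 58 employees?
C(58,52) = 58!/(52!×6!) = 40475358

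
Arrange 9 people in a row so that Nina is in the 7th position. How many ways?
Fix one position: (9-1)! = 40320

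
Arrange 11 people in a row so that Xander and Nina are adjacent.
Treat as block: (11-1)! × 2! = 3628800 × 2 = 7257600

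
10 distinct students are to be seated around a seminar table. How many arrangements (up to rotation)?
Circular: fix one position, arrange the rest. (10-1)! = 362880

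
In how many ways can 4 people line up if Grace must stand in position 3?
Fix one position: (4-1)! = 6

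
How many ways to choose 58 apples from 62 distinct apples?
C(62,58) = 62!/(58!×4!) = 557845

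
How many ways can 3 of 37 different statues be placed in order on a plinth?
P(37,3) = 37!/(37-3)! = 46620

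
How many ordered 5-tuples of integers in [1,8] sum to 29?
Coefficient of x^29 in (x + x² + ... + x^8)^5. By inclusion-exclusion on dice exceeding 8: Σ_j (-1)^j C(5,j)·C(29-1-8j, 4) = C(5,0)·C(28,4) - C(5,1)·C(20,4) + C(5,2)·C(12,4) - C(5,3)·C(4,4) = 1·20475 - 5·4845 + 10·495 - 10·1 = 1190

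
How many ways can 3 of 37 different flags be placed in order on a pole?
P(37,3) = 37!/(37-3)! = 46620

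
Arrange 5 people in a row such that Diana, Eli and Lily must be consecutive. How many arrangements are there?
Treat the 3 as one block: (5-3+1)! × 3! = 6 × 6 = 36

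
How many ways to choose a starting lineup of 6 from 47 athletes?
C(47,6) = 47!/(6!×41!) = 10737573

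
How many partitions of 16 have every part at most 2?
Let r_j(i) = number of partitions of i into parts ≤ j, for i = 0..16. r_1(i) = 1 for all i; r_j(i) = r_{j-1}(i) + r_j(i-j). Rows j = 2..2: ≤2: 1 1 2 2 3 3 4 4 5 5 6 6 7 7 8 8 9. r_2(16) = 9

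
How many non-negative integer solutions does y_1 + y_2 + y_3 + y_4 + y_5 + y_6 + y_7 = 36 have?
C(36+7-1, 7-1) = C(42, 6) = 5245786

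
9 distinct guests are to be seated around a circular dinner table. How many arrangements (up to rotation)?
Circular: fix one position, arrange the rest. (9-1)! = 40320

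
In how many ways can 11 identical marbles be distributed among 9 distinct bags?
C(11+9-1, 9-1) = C(19, 8) = 75582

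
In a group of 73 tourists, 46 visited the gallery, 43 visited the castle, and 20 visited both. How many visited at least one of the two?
|A∪B| = |A| + |B| - |A∩B| = 46 + 43 - 20 = 69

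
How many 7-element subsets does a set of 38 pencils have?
C(38,7) = 38!/(7!×31!) = 12620256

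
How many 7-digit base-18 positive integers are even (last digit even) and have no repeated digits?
Last∈{0,2,4,6,8,10,12,14,16}. Last=0: 8910720. Last nonzero: 8×16×P(16,5) = 67092480. Total = 76003200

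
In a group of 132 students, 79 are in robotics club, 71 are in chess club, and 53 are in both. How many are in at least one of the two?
|A∪B| = |A| + |B| - |A∩B| = 79 + 71 - 53 = 97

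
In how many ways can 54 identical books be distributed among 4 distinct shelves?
C(54+4-1, 4-1) = C(57, 3) = 29260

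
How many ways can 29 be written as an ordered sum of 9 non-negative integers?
C(29+9-1, 9-1) = C(37, 8) = 38608020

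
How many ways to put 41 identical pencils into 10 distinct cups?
C(41+10-1, 10-1) = C(50, 9) = 2505433700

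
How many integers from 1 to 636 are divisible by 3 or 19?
⌊636/3⌋ + ⌊636/19⌋ - ⌊636/57⌋ = 212 + 33 - 11 = 234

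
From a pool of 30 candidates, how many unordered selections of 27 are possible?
C(30,27) = 30!/(27!×3!) = 4060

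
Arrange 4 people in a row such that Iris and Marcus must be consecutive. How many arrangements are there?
Treat the 2 as one block: (4-2+1)! × 2! = 6 × 2 = 12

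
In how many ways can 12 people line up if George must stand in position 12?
Fix one position: (12-1)! = 39916800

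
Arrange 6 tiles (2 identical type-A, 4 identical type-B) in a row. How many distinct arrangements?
6! / (2! × 4!) = 15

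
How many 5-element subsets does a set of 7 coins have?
C(7,5) = 7!/(5!×2!) = 21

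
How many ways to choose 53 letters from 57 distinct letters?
C(57,53) = 57!/(53!×4!) = 395010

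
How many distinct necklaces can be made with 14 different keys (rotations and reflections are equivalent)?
(14-1)!/2 = 6227020800/2 = 3113510400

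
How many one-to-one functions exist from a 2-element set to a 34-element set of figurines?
P(34,2) = 34!/(34-2)! = 1122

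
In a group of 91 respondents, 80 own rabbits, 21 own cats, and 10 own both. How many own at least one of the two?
|A∪B| = |A| + |B| - |A∩B| = 80 + 21 - 10 = 91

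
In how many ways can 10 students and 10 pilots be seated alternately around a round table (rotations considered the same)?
Fix one of the students: (10-1)! ways for the remaining students, × 10! ways for the pilots = 362880 × 3628800 = 1316818944000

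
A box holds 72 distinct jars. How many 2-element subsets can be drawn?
C(72,2) = 72!/(2!×70!) = 2556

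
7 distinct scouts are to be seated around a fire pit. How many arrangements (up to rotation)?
Circular: fix one position, arrange the rest. (7-1)! = 720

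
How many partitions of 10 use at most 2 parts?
By conjugation, equals partitions of 10 into parts ≤ 2. Let r_j(i) = number of partitions of i into parts ≤ j, for i = 0..10. r_1(i) = 1 for all i; r_j(i) = r_{j-1}(i) + r_j(i-j). Rows j = 2..2: ≤2: 1 1 2 2 3 3 4 4 5 5 6. r_2(10) = 6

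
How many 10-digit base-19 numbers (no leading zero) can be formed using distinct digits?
First digit: 18 choices (nonzero). Then descending: 18 × 18 × 17 × 16 × 15 × 14 × 13 × 12 × 11 × 10 = 317578060800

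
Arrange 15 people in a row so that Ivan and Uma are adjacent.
Treat as block: (15-1)! × 2! = 87178291200 × 2 = 174356582400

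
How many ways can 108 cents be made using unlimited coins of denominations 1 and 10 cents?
Coefficient of x^108 in 1/(1-x^1) · 1/(1-x^10). Use j coins of 10 for j = 0..⌊108/10⌋ = 10, the rest in 1s: 10 + 1 = 11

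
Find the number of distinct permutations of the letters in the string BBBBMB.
6! / (1! × 5!) = 6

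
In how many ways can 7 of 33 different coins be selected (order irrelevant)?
C(33,7) = 33!/(7!×26!) = 4272048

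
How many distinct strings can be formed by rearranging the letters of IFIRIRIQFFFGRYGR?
16! / (1! × 4! × 4! × 1! × 2! × 4!) = 756756000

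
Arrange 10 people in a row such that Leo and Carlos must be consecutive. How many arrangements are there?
Treat the 2 as one block: (10-2+1)! × 2! = 362880 × 2 = 725760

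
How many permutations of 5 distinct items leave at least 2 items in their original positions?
Exactly j fixed points: C(5,j)·!(5-j); sum over j ≥ 2 (derangement numbers via !m = (m-1)·(!(m-1) + !(m-2)): !0..!3 = 1, 0, 1, 2). Σ_{j=2}^{5} C(5,j)·!(5-j) = C(5,2)·!3 + C(5,3)·!2 + C(5,4)·!1 + C(5,5)·!0 = 10·2 + 10·1 + 5·0 + 1·1 = 31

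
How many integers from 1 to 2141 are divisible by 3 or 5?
⌊2141/3⌋ + ⌊2141/5⌋ - ⌊2141/15⌋ = 713 + 428 - 142 = 999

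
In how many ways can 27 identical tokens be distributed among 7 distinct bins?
C(27+7-1, 7-1) = C(33, 6) = 1107568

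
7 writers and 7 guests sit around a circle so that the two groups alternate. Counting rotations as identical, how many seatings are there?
Fix one of the writers: (7-1)! ways for the remaining writers, × 7! ways for the guests = 720 × 5040 = 3628800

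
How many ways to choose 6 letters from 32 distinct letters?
C(32,6) = 32!/(6!×26!) = 906192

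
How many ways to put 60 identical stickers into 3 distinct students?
C(60+3-1, 3-1) = C(62, 2) = 1891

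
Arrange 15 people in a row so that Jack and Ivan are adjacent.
Treat as block: (15-1)! × 2! = 87178291200 × 2 = 174356582400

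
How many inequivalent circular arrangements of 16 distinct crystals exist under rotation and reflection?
(16-1)!/2 = 1307674368000/2 = 653837184000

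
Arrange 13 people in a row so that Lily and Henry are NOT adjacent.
Total - adjacent = 13! - (13-1)!×2 = 6227020800 - 958003200 = 5269017600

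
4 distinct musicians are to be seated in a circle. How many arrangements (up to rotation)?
Circular: fix one position, arrange the rest. (4-1)! = 6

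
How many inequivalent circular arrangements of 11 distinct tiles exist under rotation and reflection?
(11-1)!/2 = 3628800/2 = 1814400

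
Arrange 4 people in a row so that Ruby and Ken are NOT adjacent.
Total - adjacent = 4! - (4-1)!×2 = 24 - 12 = 12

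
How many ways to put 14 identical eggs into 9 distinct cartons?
C(14+9-1, 9-1) = C(22, 8) = 319770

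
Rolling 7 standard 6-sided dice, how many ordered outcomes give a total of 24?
Coefficient of x^24 in (x + x² + ... + x^6)^7. By inclusion-exclusion on dice exceeding 6: Σ_j (-1)^j C(7,j)·C(24-1-6j, 6) = C(7,0)·C(23,6) - C(7,1)·C(17,6) + C(7,2)·C(11,6) = 1·100947 - 7·12376 + 21·462 = 24017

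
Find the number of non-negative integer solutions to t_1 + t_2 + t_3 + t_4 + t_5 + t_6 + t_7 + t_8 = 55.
C(55+8-1, 8-1) = C(62, 7) = 491796152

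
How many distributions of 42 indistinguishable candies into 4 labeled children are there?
C(42+4-1, 4-1) = C(45, 3) = 14190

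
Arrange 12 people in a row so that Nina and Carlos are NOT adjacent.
Total - adjacent = 12! - (12-1)!×2 = 479001600 - 79833600 = 399168000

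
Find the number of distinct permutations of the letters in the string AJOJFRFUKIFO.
12! / (1! × 1! × 1! × 1! × 2! × 2! × 3! × 1!) = 19958400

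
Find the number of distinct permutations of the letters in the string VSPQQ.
5! / (1! × 1! × 2! × 1!) = 60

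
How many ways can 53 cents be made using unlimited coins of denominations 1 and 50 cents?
Coefficient of x^53 in 1/(1-x^1) · 1/(1-x^50). Use j coins of 50 for j = 0..⌊53/50⌋ = 1, the rest in 1s: 1 + 1 = 2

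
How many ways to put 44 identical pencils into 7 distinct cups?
C(44+7-1, 7-1) = C(50, 6) = 15890700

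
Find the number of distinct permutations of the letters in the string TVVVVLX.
7! / (1! × 4! × 1! × 1!) = 210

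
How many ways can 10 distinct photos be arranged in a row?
10! = 3628800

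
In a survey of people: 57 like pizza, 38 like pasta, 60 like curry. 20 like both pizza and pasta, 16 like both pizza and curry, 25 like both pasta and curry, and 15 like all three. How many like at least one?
|A∪B∪C| = 57+38+60-20-16-25+15 = 109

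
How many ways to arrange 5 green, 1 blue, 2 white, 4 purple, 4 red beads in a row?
16! / (5! × 1! × 2! × 4! × 4!) = 151351200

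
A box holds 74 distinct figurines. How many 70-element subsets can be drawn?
C(74,70) = 74!/(70!×4!) = 1150626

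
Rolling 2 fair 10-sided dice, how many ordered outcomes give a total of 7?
Coefficient of x^7 in (x + x² + ... + x^10)^2. By inclusion-exclusion on dice exceeding 10: Σ_j (-1)^j C(2,j)·C(7-1-10j, 1) = C(2,0)·C(6,1) = 1·6 = 6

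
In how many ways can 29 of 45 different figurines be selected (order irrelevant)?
C(45,29) = 45!/(29!×16!) = 646626422970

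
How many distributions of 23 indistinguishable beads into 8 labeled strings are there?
C(23+8-1, 8-1) = C(30, 7) = 2035800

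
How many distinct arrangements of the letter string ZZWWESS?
7! / (1! × 2! × 2! × 2!) = 630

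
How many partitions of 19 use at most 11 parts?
By conjugation, equals partitions of 19 into parts ≤ 11. Let r_j(i) = number of partitions of i into parts ≤ j, for i = 0..19. r_1(i) = 1 for all i; r_j(i) = r_{j-1}(i) + r_j(i-j). Rows j = 2..11: ≤2: 1 1 2 2 3 3 4 4 5 5 6 6 7 7 8 8 9 9 10 10; ≤3: 1 1 2 3 4 5 7 8 10 12 14 16 19 21 24 27 30 33 37 40; ≤4: 1 1 2 3 5 6 9 11 15 18 23 27 34 39 47 54 64 72 84 94; ≤5: 1 1 2 3 5 7 10 13 18 23 30 37 47 57 70 84 101 119 141 164; ≤6: 1 1 2 3 5 7 11 14 20 26 35 44 58 71 90 110 136 163 199 235; ≤7: 1 1 2 3 5 7 11 15 21 28 38 49 65 82 105 131 164 201 248 300; ≤8: 1 1 2 3 5 7 11 15 22 29 40 52 70 89 116 146 186 230 288 352; ≤9: 1 1 2 3 5 7 11 15 22 30 41 54 73 94 123 157 201 252 318 393; ≤10: 1 1 2 3 5 7 11 15 22 30 42 55 75 97 128 164 212 267 340 423; ≤11: 1 1 2 3 5 7 11 15 22 30 42 56 76 99 131 169 219 278 355 445. r_11(19) = 445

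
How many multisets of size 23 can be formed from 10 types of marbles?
C(23+10-1, 10-1) = C(32, 9) = 28048800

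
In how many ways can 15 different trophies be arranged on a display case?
15! = 1307674368000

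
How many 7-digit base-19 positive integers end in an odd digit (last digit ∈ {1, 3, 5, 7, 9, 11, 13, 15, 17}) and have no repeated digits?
Last∈{1,3,5,7,9,11,13,15,17}. Last=0: 0. Last nonzero: 9×17×P(17,5) = 113611680. Total = 113611680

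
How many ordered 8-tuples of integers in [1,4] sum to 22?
Coefficient of x^22 in (x + x² + ... + x^4)^8. By inclusion-exclusion on dice exceeding 4: Σ_j (-1)^j C(8,j)·C(22-1-4j, 7) = C(8,0)·C(21,7) - C(8,1)·C(17,7) + C(8,2)·C(13,7) - C(8,3)·C(9,7) = 1·116280 - 8·19448 + 28·1716 - 56·36 = 6728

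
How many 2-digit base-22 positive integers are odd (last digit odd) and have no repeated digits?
Last∈{1,3,5,7,9,11,13,15,17,19,21}. Last=0: 0. Last nonzero: 11×20×P(20,0) = 220. Total = 220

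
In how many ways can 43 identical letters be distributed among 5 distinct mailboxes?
C(43+5-1, 5-1) = C(47, 4) = 178365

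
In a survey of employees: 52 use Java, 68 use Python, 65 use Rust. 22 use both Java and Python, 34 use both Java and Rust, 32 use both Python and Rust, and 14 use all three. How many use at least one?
|A∪B∪C| = 52+68+65-22-34-32+14 = 111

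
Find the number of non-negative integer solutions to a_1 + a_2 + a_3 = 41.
C(41+3-1, 3-1) = C(43, 2) = 903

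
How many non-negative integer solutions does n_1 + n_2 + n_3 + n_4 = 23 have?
C(23+4-1, 4-1) = C(26, 3) = 2600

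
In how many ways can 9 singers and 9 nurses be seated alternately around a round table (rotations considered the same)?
Fix one of the singers: (9-1)! ways for the remaining singers, × 9! ways for the nurses = 40320 × 362880 = 14631321600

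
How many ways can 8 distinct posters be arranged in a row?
8! = 40320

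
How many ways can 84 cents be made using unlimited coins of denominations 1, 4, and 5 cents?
Coefficient of x^84 in 1/(1-x^1) · 1/(1-x^4) · 1/(1-x^5). Case on j = number of 5-cent coins (j = 0..16); remainder r = 84 - 5j is made from {1,4} in ⌊r/4⌋+1 ways. r = 84, 79, 74, 69, 64, 59, 54, 49, 44, 39, 34, 29, 24, 19, 14, 9, 4 → 22 + 20 + 19 + 18 + 17 + 15 + 14 + 13 + 12 + 10 + 9 + 8 + 7 + 5 + 4 + 3 + 2 = 198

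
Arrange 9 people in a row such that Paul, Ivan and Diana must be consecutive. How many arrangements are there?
Treat the 3 as one block: (9-3+1)! × 3! = 5040 × 6 = 30240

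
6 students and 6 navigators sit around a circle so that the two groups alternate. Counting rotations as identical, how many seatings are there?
Fix one of the students: (6-1)! ways for the remaining students, × 6! ways for the navigators = 120 × 720 = 86400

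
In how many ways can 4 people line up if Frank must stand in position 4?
Fix one position: (4-1)! = 6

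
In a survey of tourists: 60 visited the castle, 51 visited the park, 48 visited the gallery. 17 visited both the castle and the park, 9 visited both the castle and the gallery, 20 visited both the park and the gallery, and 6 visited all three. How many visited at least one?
|A∪B∪C| = 60+51+48-17-9-20+6 = 119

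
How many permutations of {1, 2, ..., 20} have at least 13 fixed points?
Exactly j fixed points: C(20,j)·!(20-j); sum over j ≥ 13 (derangement numbers via !m = (m-1)·(!(m-1) + !(m-2)): !0..!7 = 1, 0, 1, 2, 9, 44, 265, 1854). Σ_{j=13}^{20} C(20,j)·!(20-j) = C(20,13)·!7 + C(20,14)·!6 + C(20,15)·!5 + C(20,16)·!4 + C(20,17)·!3 + C(20,18)·!2 + C(20,19)·!1 + C(20,20)·!0 = 77520·1854 + 38760·265 + 15504·44 + 4845·9 + 1140·2 + 190·1 + 20·0 + 1·1 = 154721732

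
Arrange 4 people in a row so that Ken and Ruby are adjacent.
Treat as block: (4-1)! × 2! = 6 × 2 = 12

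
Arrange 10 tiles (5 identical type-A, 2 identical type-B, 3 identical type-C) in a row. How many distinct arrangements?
10! / (5! × 2! × 3!) = 2520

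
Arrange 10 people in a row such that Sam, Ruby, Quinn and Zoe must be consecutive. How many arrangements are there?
Treat the 4 as one block: (10-4+1)! × 4! = 5040 × 24 = 120960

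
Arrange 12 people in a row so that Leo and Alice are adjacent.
Treat as block: (12-1)! × 2! = 39916800 × 2 = 79833600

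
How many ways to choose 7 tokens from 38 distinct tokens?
C(38,7) = 38!/(7!×31!) = 12620256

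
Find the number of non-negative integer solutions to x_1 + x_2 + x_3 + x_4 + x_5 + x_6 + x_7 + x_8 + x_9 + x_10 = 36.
C(36+10-1, 10-1) = C(45, 9) = 886163135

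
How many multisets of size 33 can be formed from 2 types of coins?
C(33+2-1, 2-1) = C(34, 1) = 34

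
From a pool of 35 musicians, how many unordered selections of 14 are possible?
C(35,14) = 35!/(14!×21!) = 2319959400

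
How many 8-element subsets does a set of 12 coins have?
C(12,8) = 12!/(8!×4!) = 495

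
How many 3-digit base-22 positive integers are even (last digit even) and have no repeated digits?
Last∈{0,2,4,6,8,10,12,14,16,18,20}. Last=0: 420. Last nonzero: 10×20×P(20,1) = 4000. Total = 4420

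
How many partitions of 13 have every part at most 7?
Let r_j(i) = number of partitions of i into parts ≤ j, for i = 0..13. r_1(i) = 1 for all i; r_j(i) = r_{j-1}(i) + r_j(i-j). Rows j = 2..7: ≤2: 1 1 2 2 3 3 4 4 5 5 6 6 7 7; ≤3: 1 1 2 3 4 5 7 8 10 12 14 16 19 21; ≤4: 1 1 2 3 5 6 9 11 15 18 23 27 34 39; ≤5: 1 1 2 3 5 7 10 13 18 23 30 37 47 57; ≤6: 1 1 2 3 5 7 11 14 20 26 35 44 58 71; ≤7: 1 1 2 3 5 7 11 15 21 28 38 49 65 82. r_7(13) = 82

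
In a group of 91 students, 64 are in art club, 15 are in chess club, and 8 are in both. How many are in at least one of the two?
|A∪B| = |A| + |B| - |A∩B| = 64 + 15 - 8 = 71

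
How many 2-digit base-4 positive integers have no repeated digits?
First digit: 3 choices (nonzero). Then descending: 3 × 3 = 9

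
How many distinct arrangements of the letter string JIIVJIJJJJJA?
12! / (1! × 7! × 1! × 3!) = 15840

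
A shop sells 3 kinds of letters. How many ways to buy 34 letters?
C(34+3-1, 3-1) = C(36, 2) = 630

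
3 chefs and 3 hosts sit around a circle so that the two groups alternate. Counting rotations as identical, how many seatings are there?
Fix one of the chefs: (3-1)! ways for the remaining chefs, × 3! ways for the hosts = 2 × 6 = 12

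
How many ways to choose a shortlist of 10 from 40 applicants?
C(40,10) = 40!/(10!×30!) = 847660528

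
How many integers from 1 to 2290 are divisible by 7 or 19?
⌊2290/7⌋ + ⌊2290/19⌋ - ⌊2290/133⌋ = 327 + 120 - 17 = 430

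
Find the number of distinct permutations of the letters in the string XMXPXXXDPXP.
11! / (1! × 1! × 6! × 3!) = 9240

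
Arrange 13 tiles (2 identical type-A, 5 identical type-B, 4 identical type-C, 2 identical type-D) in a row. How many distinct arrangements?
13! / (2! × 5! × 4! × 2!) = 540540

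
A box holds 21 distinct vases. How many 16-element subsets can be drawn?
C(21,16) = 21!/(16!×5!) = 20349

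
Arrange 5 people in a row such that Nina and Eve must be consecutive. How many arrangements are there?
Treat the 2 as one block: (5-2+1)! × 2! = 24 × 2 = 48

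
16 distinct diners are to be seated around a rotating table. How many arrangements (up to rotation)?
Circular: fix one position, arrange the rest. (16-1)! = 1307674368000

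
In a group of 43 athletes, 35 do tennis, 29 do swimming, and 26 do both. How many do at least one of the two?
|A∪B| = |A| + |B| - |A∩B| = 35 + 29 - 26 = 38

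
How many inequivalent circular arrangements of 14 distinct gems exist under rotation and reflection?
(14-1)!/2 = 6227020800/2 = 3113510400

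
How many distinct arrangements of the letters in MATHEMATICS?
11! / (2! × 2! × 2! × 1! × 1! × 1! × 1! × 1!) = 4989600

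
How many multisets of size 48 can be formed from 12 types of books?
C(48+12-1, 12-1) = C(59, 11) = 279871768995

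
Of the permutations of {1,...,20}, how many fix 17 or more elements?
Exactly j fixed points: C(20,j)·!(20-j); sum over j ≥ 17 (derangement numbers via !m = (m-1)·(!(m-1) + !(m-2)): !0..!3 = 1, 0, 1, 2). Σ_{j=17}^{20} C(20,j)·!(20-j) = C(20,17)·!3 + C(20,18)·!2 + C(20,19)·!1 + C(20,20)·!0 = 1140·2 + 190·1 + 20·0 + 1·1 = 2471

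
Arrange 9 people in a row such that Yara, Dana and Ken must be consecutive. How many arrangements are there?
Treat the 3 as one block: (9-3+1)! × 3! = 5040 × 6 = 30240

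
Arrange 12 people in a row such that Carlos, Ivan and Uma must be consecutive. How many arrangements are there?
Treat the 3 as one block: (12-3+1)! × 3! = 3628800 × 6 = 21772800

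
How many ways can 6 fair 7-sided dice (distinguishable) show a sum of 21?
Coefficient of x^21 in (x + x² + ... + x^7)^6. By inclusion-exclusion on dice exceeding 7: Σ_j (-1)^j C(6,j)·C(21-1-7j, 5) = C(6,0)·C(20,5) - C(6,1)·C(13,5) + C(6,2)·C(6,5) = 1·15504 - 6·1287 + 15·6 = 7872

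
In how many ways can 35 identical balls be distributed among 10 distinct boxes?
C(35+10-1, 10-1) = C(44, 9) = 708930508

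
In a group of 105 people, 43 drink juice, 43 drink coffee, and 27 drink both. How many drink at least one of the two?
|A∪B| = |A| + |B| - |A∩B| = 43 + 43 - 27 = 59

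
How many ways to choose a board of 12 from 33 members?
C(33,12) = 33!/(12!×21!) = 354817320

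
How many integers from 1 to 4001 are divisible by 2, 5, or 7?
⌊4001/2⌋+⌊4001/5⌋+⌊4001/7⌋ - ⌊4001/10⌋-⌊4001/14⌋-⌊4001/35⌋ + ⌊4001/70⌋ = 2000+800+571 - 400-285-114 + 57 = 2629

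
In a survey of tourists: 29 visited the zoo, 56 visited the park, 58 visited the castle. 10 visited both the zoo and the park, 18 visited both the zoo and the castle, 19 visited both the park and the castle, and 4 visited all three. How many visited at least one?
|A∪B∪C| = 29+56+58-10-18-19+4 = 100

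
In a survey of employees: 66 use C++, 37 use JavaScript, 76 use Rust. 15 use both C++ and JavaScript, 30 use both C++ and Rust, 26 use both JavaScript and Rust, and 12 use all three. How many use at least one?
|A∪B∪C| = 66+37+76-15-30-26+12 = 120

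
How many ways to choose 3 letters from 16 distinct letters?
C(16,3) = 16!/(3!×13!) = 560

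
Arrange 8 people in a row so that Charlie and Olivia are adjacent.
Treat as block: (8-1)! × 2! = 5040 × 2 = 10080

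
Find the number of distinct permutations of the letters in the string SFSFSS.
6! / (4! × 2!) = 15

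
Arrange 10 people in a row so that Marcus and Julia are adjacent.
Treat as block: (10-1)! × 2! = 362880 × 2 = 725760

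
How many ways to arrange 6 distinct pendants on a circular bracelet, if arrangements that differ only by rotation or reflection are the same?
(6-1)!/2 = 120/2 = 60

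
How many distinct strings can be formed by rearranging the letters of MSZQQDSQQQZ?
11! / (2! × 2! × 5! × 1! × 1!) = 83160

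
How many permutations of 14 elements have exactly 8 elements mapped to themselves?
Choose the 8 fixed points C(14,8) = 3003, derange the rest: !6 = Σ_{j=0}^{6} (-1)^j·6!/j! = 720 - 720 + 360 - 120 + 30 - 6 + 1 = 265. Product = 3003 × 265 = 795795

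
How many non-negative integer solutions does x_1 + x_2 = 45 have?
C(45+2-1, 2-1) = C(46, 1) = 46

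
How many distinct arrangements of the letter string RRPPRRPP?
8! / (4! × 4!) = 70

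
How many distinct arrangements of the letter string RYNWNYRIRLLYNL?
14! / (3! × 3! × 3! × 3! × 1! × 1!) = 67267200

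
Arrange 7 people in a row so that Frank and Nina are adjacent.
Treat as block: (7-1)! × 2! = 720 × 2 = 1440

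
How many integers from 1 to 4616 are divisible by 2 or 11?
⌊4616/2⌋ + ⌊4616/11⌋ - ⌊4616/22⌋ = 2308 + 419 - 209 = 2518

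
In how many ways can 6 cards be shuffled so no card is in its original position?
!6 = Σ_{j=0}^{6} (-1)^j·6!/j! = 720 - 720 + 360 - 120 + 30 - 6 + 1 = 265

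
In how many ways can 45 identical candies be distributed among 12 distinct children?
C(45+12-1, 12-1) = C(56, 11) = 148902215280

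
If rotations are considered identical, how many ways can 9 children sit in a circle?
Circular: fix one position, arrange the rest. (9-1)! = 40320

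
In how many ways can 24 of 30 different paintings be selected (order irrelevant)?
C(30,24) = 30!/(24!×6!) = 593775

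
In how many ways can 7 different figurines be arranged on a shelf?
7! = 5040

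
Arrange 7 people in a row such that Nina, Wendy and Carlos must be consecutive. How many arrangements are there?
Treat the 3 as one block: (7-3+1)! × 3! = 120 × 6 = 720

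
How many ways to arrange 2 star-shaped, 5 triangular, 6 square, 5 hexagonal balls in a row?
18! / (2! × 5! × 6! × 5!) = 308756448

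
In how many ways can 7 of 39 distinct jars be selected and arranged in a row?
P(39,7) = 39!/(39-7)! = 77519922480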